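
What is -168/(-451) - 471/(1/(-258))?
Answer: 54804786/451 ≈ 1.2152e+5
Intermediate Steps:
-168/(-451) - 471/(1/(-258)) = -168*(-1/451) - 471/(-1/258) = 168/451 - 471*(-258) = 168/451 + 121518 = 54804786/451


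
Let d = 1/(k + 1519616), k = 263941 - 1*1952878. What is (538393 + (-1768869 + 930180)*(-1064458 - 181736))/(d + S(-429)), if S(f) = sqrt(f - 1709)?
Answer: -176969185217887939/61295607025659 - 29964599410278003719419*I*sqrt(2138)/61295607025659 ≈ -2887.1 - 2.2604e+10*I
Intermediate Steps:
k = -1688937 (k = 263941 - 1952878 = -1688937)
S(f) = sqrt(-1709 + f)
d = -1/169321 (d = 1/(-1688937 + 1519616) = 1/(-169321) = -1/169321 ≈ -5.9059e-6)
(538393 + (-1768869 + 930180)*(-1064458 - 181736))/(d + S(-429)) = (538393 + (-1768869 + 930180)*(-1064458 - 181736))/(-1/169321 + sqrt(-1709 - 429)) = (538393 - 838689*(-1246194))/(-1/169321 + sqrt(-2138)) = (538393 + 1045169199666)/(-1/169321 + I*sqrt(2138)) = 1045169738059/(-1/169321 + I*sqrt(2138))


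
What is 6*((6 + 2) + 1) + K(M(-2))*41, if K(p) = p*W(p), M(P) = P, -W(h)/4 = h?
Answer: -602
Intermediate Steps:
W(h) = -4*h
K(p) = -4*p² (K(p) = p*(-4*p) = -4*p²)
6*((6 + 2) + 1) + K(M(-2))*41 = 6*((6 + 2) + 1) - 4*(-2)²*41 = 6*(8 + 1) - 4*4*41 = 6*9 - 16*41 = 54 - 656 = -602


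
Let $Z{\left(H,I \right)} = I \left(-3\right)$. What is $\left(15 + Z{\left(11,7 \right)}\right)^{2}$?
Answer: $36$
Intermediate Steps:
$Z{\left(H,I \right)} = - 3 I$
$\left(15 + Z{\left(11,7 \right)}\right)^{2} = \left(15 - 21\right)^{2} = \left(-6\right)^{2} = 36$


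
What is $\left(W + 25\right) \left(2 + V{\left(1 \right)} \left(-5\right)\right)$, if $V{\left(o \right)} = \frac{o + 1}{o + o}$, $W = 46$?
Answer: $-213$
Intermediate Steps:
$V{\left(o \right)} = \frac{1 + o}{2 o}$
$\left(W + 25\right) \left(2 + V{\left(1 \right)} \left(-5\right)\right) = \left(46 + 25\right) \left(2 + \frac{1 + 1}{2 \cdot 1} \left(-5\right)\right) = 71 \left(2 + \frac{1}{2} \cdot 1 \cdot 2 \left(-5\right)\right) = 71 \left(2 + 1 \left(-5\right)\right) = 71 \left(2 - 5\right) = 71 \left(-3\right) = -213$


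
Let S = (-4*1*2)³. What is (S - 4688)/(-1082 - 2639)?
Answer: 5200/3721 ≈ 1.3975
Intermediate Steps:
S = -512 (S = (-4*2)³ = (-8)³ = -512)
(S - 4688)/(-1082 - 2639) = (-512 - 4688)/(-1082 - 2639) = -5200/(-3721) = -5200*(-1/3721) = 5200/3721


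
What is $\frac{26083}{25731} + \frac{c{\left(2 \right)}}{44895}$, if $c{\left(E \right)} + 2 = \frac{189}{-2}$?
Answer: $\frac{779008829}{770128830} \approx 1.0115$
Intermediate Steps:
$c{\left(E \right)} = - \frac{193}{2}$ ($c{\left(E \right)} = -2 + \frac{189}{-2} = -2 + 189 \left(- \frac{1}{2}\right) = -2 - \frac{189}{2} = - \frac{193}{2}$)
$\frac{26083}{25731} + \frac{c{\left(2 \right)}}{44895} = \frac{26083}{25731} - \frac{193}{2 \cdot 44895} = 26083 \cdot \frac{1}{25731} - \frac{193}{89790} = \frac{26083}{25731} - \frac{193}{89790} = \frac{779008829}{770128830}$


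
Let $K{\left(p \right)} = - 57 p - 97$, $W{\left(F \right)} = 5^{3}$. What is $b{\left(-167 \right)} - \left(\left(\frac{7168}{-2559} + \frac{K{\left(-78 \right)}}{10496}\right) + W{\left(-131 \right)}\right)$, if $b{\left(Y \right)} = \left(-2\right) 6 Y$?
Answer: $\frac{50532663293}{26859264} \approx 1881.4$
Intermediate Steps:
$W{\left(F \right)} = 125$
$K{\left(p \right)} = -97 - 57 p$
$b{\left(Y \right)} = - 12 Y$
$b{\left(-167 \right)} - \left(\left(\frac{7168}{-2559} + \frac{K{\left(-78 \right)}}{10496}\right) + W{\left(-131 \right)}\right) = \left(-12\right) \left(-167\right) - \left(\left(\frac{7168}{-2559} + \frac{-97 - -4446}{10496}\right) + 125\right) = 2004 - \left(\left(7168 \left(- \frac{1}{2559}\right) + \left(-97 + 4446\right) \frac{1}{10496}\right) + 125\right) = 2004 - \left(\left(- \frac{7168}{2559} + 4349 \cdot \frac{1}{10496}\right) + 125\right) = 2004 - \left(\left(- \frac{7168}{2559} + \frac{4349}{10496}\right) + 125\right) = 2004 - \left(- \frac{64106237}{26859264} + 125\right) = 2004 - \frac{3293301763}{26859264} = \frac{50532663293}{26859264}$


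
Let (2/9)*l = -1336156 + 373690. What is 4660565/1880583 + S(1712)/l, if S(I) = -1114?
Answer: 6729151353089/2714995796517 ≈ 2.4785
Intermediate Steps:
l = -4331097 (l = 9*(-1336156 + 373690)/2 = (9/2)*(-962466) = -4331097)
4660565/1880583 + S(1712)/l = 4660565/1880583 - 1114/(-4331097) = 4660565*(1/1880583) - 1114*(-1/4331097) = 4660565/1880583 + 1114/4331097 = 6729151353089/2714995796517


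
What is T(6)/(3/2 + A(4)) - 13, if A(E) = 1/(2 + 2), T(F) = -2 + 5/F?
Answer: -41/3 ≈ -13.667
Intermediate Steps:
A(E) = ¼ (A(E) = 1/4 = ¼)
T(6)/(3/2 + A(4)) - 13 = (-2 + 5/6)/(3/2 + ¼) - 13 = (-2 + 5*(⅙))/(3*(½) + ¼) - 13 = (-2 + ⅚)/(3/2 + ¼) - 13 = -7/(6*7/4) - 13 = -7/6*4/7 - 13 = -⅔ - 13 = -41/3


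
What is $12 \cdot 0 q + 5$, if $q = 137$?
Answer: $5$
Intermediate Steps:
$12 \cdot 0 q + 5 = 12 \cdot 0 \cdot 137 + 5 = 0 \cdot 137 + 5 = 0 + 5 = 5$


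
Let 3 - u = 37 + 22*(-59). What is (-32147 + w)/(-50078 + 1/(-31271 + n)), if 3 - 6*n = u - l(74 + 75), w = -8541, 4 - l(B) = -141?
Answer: 1279922416/1575303647 ≈ 0.81249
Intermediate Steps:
l(B) = 145 (l(B) = 4 - 1*(-141) = 4 + 141 = 145)
u = 1264 (u = 3 - (37 + 22*(-59)) = 3 - (37 - 1298) = 3 - 1*(-1261) = 3 + 1261 = 1264)
n = -186 (n = ½ - (1264 - 1*145)/6 = ½ - (1264 - 145)/6 = ½ - ⅙*1119 = ½ - 373/2 = -186)
(-32147 + w)/(-50078 + 1/(-31271 + n)) = (-32147 - 8541)/(-50078 + 1/(-31271 - 186)) = -40688/(-50078 + 1/(-31457)) = -40688/(-50078 - 1/31457) = -40688/(-1575303647/31457) = -40688*(-31457/1575303647) = 1279922416/1575303647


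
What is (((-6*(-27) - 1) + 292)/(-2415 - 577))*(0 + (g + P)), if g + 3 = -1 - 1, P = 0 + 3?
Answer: 453/1496 ≈ 0.30281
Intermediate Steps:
P = 3
g = -5 (g = -3 + (-1 - 1) = -3 - 2 = -5)
(((-6*(-27) - 1) + 292)/(-2415 - 577))*(0 + (g + P)) = (((-6*(-27) - 1) + 292)/(-2415 - 577))*(0 + (-5 + 3)) = (((162 - 1) + 292)/(-2992))*(0 - 2) = ((161 + 292)*(-1/2992))*(-2) = (453*(-1/2992))*(-2) = -453/2992*(-2) = 453/1496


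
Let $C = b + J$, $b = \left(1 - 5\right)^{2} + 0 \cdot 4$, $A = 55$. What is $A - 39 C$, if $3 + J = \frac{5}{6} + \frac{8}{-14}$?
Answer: $- \frac{6471}{14} \approx -462.21$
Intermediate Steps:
$J = - \frac{115}{42}$ ($J = -3 + \left(\frac{5}{6} + \frac{8}{-14}\right) = -3 + \left(5 \cdot \frac{1}{6} + 8 \left(- \frac{1}{14}\right)\right) = -3 + \left(\frac{5}{6} - \frac{4}{7}\right) = -3 + \frac{11}{42} = - \frac{115}{42} \approx -2.7381$)
$b = 16$ ($b = \left(-4\right)^{2} + 0 = 16 + 0 = 16$)
$C = \frac{557}{42}$ ($C = 16 - \frac{115}{42} = \frac{557}{42} \approx 13.262$)
$A - 39 C = 55 - \frac{7241}{14} = - \frac{6471}{14}$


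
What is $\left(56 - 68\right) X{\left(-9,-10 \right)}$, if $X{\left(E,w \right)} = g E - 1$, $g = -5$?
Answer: $-528$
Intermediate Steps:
$X{\left(E,w \right)} = -1 - 5 E$ ($X{\left(E,w \right)} = - 5 E - 1 = -1 - 5 E$)
$\left(56 - 68\right) X{\left(-9,-10 \right)} = \left(56 - 68\right) \left(-1 - -45\right) = - 12 \left(-1 + 45\right) = \left(-12\right) 44 = -528$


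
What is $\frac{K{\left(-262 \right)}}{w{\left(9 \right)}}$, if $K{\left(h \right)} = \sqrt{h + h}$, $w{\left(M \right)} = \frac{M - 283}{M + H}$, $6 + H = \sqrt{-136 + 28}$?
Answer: $\frac{6 \sqrt{393}}{137} - \frac{3 i \sqrt{131}}{137} \approx 0.86821 - 0.25063 i$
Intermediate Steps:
$H = -6 + 6 i \sqrt{3}$ ($H = -6 + \sqrt{-136 + 28} = -6 + \sqrt{-108} = -6 + 6 i \sqrt{3} \approx -6.0 + 10.392 i$)
$w{\left(M \right)} = \frac{-283 + M}{-6 + M + 6 i \sqrt{3}}$ ($w{\left(M \right)} = \frac{M - 283}{M - \left(6 - 6 i \sqrt{3}\right)} = \frac{-283 + M}{-6 + M + 6 i \sqrt{3}}$)
$K{\left(h \right)} = \sqrt{2} \sqrt{h}$ ($K{\left(h \right)} = \sqrt{2 h} = \sqrt{2} \sqrt{h}$)
$\frac{K{\left(-262 \right)}}{w{\left(9 \right)}} = \frac{\sqrt{2} \sqrt{-262}}{\frac{1}{-6 + 9 + 6 i \sqrt{3}} \left(-283 + 9\right)} = \frac{\sqrt{2} i \sqrt{262}}{\frac{1}{3 + 6 i \sqrt{3}} \left(-274\right)} = \frac{2 i \sqrt{131}}{\left(-274\right) \frac{1}{3 + 6 i \sqrt{3}}} = 2 i \sqrt{131} \left(- \frac{3}{274} - \frac{3 i \sqrt{3}}{137}\right)$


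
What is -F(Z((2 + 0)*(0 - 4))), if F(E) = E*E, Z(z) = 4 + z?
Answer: -16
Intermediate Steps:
F(E) = E**2
-F(Z((2 + 0)*(0 - 4))) = -(4 + (2 + 0)*(0 - 4))**2 = -(4 + 2*(-4))**2 = -(4 - 8)**2 = -1*(-4)**2 = -1*16 = -16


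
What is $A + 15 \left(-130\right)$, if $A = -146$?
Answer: $-2096$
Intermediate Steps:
$A + 15 \left(-130\right) = -146 + 15 \left(-130\right) = -146 - 1950 = -2096$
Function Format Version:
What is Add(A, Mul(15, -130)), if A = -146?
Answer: -2096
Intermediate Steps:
Add(A, Mul(15, -130)) = Add(-146, Mul(15, -130)) = Add(-146, -1950) = -2096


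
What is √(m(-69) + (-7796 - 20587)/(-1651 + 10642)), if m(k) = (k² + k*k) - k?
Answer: √1063186342/333 ≈ 97.917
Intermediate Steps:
m(k) = -k + 2*k² (m(k) = (k² + k²) - k = 2*k² - k = -k + 2*k²)
√(m(-69) + (-7796 - 20587)/(-1651 + 10642)) = √(-69*(-1 + 2*(-69)) + (-7796 - 20587)/(-1651 + 10642)) = √(-69*(-1 - 138) - 28383/8991) = √(-69*(-139) - 28383*1/8991) = √(9591 - 9461/2997) = √(28734766/2997) = √1063186342/333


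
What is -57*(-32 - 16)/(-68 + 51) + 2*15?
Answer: -2226/17 ≈ -130.94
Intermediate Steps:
-57*(-32 - 16)/(-68 + 51) + 2*15 = -(-2736)/(-17) + 30 = -(-2736)*(-1)/17 + 30 = -57*48/17 + 30 = -2736/17 + 30 = -2226/17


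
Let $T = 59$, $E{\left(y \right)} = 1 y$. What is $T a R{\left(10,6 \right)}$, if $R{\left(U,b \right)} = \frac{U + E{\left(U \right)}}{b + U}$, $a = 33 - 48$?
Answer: $- \frac{4425}{4} \approx -1106.3$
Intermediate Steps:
$E{\left(y \right)} = y$
$a = -15$ ($a = 33 - 48 = -15$)
$R{\left(U,b \right)} = \frac{2 U}{U + b}$ ($R{\left(U,b \right)} = \frac{U + U}{b + U} = \frac{2 U}{U + b}$)
$T a R{\left(10,6 \right)} = 59 \left(-15\right) 2 \cdot 10 \frac{1}{10 + 6} = - 885 \cdot 2 \cdot 10 \cdot \frac{1}{16} = \left(-885\right) \frac{5}{4} = - \frac{4425}{4}$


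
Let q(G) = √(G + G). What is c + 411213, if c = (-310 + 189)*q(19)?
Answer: 411213 - 121*√38 ≈ 4.1047e+5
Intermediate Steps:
q(G) = √2*√G (q(G) = √(2*G) = √2*√G)
c = -121*√38 (c = (-310 + 189)*(√2*√19) = -121*√38 ≈ -745.89)
c + 411213 = -121*√38 + 411213 = 411213 - 121*√38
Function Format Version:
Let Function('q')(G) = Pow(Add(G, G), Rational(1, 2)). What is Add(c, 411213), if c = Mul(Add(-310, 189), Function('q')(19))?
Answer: Add(411213, Mul(-121, Pow(38, Rational(1, 2)))) ≈ 4.1047e+5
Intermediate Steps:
Function('q')(G) = Mul(Pow(2, Rational(1, 2)), Pow(G, Rational(1, 2))) (Function('q')(G) = Pow(Mul(2, G), Rational(1, 2)) = Mul(Pow(2, Rational(1, 2)), Pow(G, Rational(1, 2))))
c = Mul(-121, Pow(38, Rational(1, 2))) (c = Mul(Add(-310, 189), Mul(Pow(2, Rational(1, 2)), Pow(19, Rational(1, 2)))) = Mul(-121, Pow(38, Rational(1, 2))) ≈ -745.89)
Add(c, 411213) = Add(Mul(-121, Pow(38, Rational(1, 2))), 411213) = Add(411213, Mul(-121, Pow(38, Rational(1, 2))))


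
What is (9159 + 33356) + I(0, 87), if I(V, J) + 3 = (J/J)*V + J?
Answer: 42599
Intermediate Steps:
I(V, J) = -3 + J + V (I(V, J) = -3 + ((J/J)*V + J) = -3 + (1*V + J) = -3 + (V + J) = -3 + (J + V) = -3 + J + V)
(9159 + 33356) + I(0, 87) = (9159 + 33356) + (-3 + 87 + 0) = 42515 + 84 = 42599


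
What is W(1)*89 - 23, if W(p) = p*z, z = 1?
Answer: 66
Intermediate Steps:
W(p) = p (W(p) = p*1 = p)
W(1)*89 - 23 = 1*89 - 23 = 89 - 23 = 66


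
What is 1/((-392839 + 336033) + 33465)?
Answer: -1/23341 ≈ -4.2843e-5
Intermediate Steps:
1/((-392839 + 336033) + 33465) = 1/(-56806 + 33465) = 1/(-23341) = -1/23341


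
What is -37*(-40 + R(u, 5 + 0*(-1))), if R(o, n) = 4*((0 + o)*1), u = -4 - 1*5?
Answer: 2812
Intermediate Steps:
u = -9 (u = -4 - 5 = -9)
R(o, n) = 4*o (R(o, n) = 4*(o*1) = 4*o)
-37*(-40 + R(u, 5 + 0*(-1))) = -37*(-40 + 4*(-9)) = -37*(-40 - 36) = -37*(-76) = 2812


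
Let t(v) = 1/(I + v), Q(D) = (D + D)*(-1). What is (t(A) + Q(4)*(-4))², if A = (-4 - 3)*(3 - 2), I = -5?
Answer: 146689/144 ≈ 1018.7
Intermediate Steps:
A = -7 (A = -7*1 = -7)
Q(D) = -2*D (Q(D) = (2*D)*(-1) = -2*D)
t(v) = 1/(-5 + v)
(t(A) + Q(4)*(-4))² = (1/(-5 - 7) - 2*4*(-4))² = (1/(-12) - 8*(-4))² = (-1/12 + 32)² = (383/12)² = 146689/144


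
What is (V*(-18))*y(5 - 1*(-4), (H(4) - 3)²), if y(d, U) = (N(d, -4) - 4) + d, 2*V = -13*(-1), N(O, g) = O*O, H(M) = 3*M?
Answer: -10062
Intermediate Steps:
N(O, g) = O²
V = 13/2 (V = (-13*(-1))/2 = (½)*13 = 13/2 ≈ 6.5000)
y(d, U) = -4 + d + d² (y(d, U) = (d² - 4) + d = (-4 + d²) + d = -4 + d + d²)
(V*(-18))*y(5 - 1*(-4), (H(4) - 3)²) = ((13/2)*(-18))*(-4 + (5 - 1*(-4)) + (5 - 1*(-4))²) = -117*(-4 + (5 + 4) + (5 + 4)²) = -117*(-4 + 9 + 9²) = -117*(-4 + 9 + 81) = -117*86 = -10062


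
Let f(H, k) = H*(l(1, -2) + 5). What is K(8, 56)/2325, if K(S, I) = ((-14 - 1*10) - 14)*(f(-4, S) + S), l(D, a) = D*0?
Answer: 152/775 ≈ 0.19613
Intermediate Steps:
l(D, a) = 0
f(H, k) = 5*H (f(H, k) = H*(0 + 5) = H*5 = 5*H)
K(S, I) = 760 - 38*S (K(S, I) = ((-14 - 1*10) - 14)*(5*(-4) + S) = ((-14 - 10) - 14)*(-20 + S) = (-24 - 14)*(-20 + S) = -38*(-20 + S) = 760 - 38*S)
K(8, 56)/2325 = (760 - 38*8)/2325 = (760 - 304)*(1/2325) = 456*(1/2325) = 152/775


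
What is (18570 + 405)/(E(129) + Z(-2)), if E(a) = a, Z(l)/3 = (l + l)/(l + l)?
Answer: 575/4 ≈ 143.75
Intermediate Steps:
Z(l) = 3 (Z(l) = 3*((l + l)/(l + l)) = 3*((2*l)/((2*l))) = 3*((2*l)*(1/(2*l))) = 3*1 = 3)
(18570 + 405)/(E(129) + Z(-2)) = (18570 + 405)/(129 + 3) = 18975/132 = 18975*(1/132) = 575/4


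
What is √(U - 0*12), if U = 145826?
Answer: √145826 ≈ 381.87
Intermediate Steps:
√(U - 0*12) = √(145826 - 0*12) = √(145826 - 188*0) = √(145826 + 0) = √145826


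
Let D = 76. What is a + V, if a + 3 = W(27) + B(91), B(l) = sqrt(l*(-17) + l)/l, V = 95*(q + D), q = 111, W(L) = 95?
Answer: 17857 + 4*I*sqrt(91)/91 ≈ 17857.0 + 0.41931*I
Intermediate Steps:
V = 17765 (V = 95*(111 + 76) = 95*187 = 17765)
B(l) = 4*sqrt(-l)/l (B(l) = sqrt(-17*l + l)/l = sqrt(-16*l)/l = (4*sqrt(-l))/l = 4*sqrt(-l)/l)
a = 92 + 4*I*sqrt(91)/91 (a = -3 + (95 - 4*(-I*sqrt(91)/91)) = -3 + (95 - (-4)*I*sqrt(91)/91) = -3 + (95 + 4*I*sqrt(91)/91) = 92 + 4*I*sqrt(91)/91 ≈ 92.0 + 0.41931*I)
a + V = (92 + 4*I*sqrt(91)/91) + 17765 = 17857 + 4*I*sqrt(91)/91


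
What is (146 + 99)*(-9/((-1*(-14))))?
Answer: -315/2 ≈ -157.50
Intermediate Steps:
(146 + 99)*(-9/((-1*(-14)))) = 245*(-9/14) = -315/2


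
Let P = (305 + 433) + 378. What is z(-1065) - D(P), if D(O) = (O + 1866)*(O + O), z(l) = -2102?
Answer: -6657926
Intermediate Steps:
P = 1116 (P = 738 + 378 = 1116)
D(O) = 2*O*(1866 + O) (D(O) = (1866 + O)*(2*O) = 2*O*(1866 + O))
z(-1065) - D(P) = -2102 - 2*1116*(1866 + 1116) = -2102 - 2*1116*2982 = -2102 - 1*6655824 = -2102 - 6655824 = -6657926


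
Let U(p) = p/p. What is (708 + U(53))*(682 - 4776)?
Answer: -2902646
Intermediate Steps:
U(p) = 1
(708 + U(53))*(682 - 4776) = (708 + 1)*(682 - 4776) = 709*(-4094) = -2902646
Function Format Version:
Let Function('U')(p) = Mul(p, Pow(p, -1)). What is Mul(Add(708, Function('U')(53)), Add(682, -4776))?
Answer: -2902646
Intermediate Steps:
Function('U')(p) = 1
Mul(Add(708, Function('U')(53)), Add(682, -4776)) = Mul(Add(708, 1), Add(682, -4776)) = Mul(709, -4094) = -2902646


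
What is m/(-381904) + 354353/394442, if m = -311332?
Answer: 32266405607/18829872196 ≈ 1.7136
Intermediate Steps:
m/(-381904) + 354353/394442 = -311332/(-381904) + 354353/394442 = -311332*(-1/381904) + 354353*(1/394442) = 77833/95476 + 354353/394442 = 32266405607/18829872196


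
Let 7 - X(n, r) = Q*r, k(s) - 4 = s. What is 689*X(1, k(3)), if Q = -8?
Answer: 43407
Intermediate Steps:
k(s) = 4 + s
X(n, r) = 7 + 8*r (X(n, r) = 7 - (-8)*r = 7 + 8*r)
689*X(1, k(3)) = 689*(7 + 8*(4 + 3)) = 689*(7 + 8*7) = 689*(7 + 56) = 689*63 = 43407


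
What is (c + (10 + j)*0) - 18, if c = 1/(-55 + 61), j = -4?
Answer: -107/6 ≈ -17.833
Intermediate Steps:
c = ⅙ (c = 1/6 = ⅙ ≈ 0.16667)
(c + (10 + j)*0) - 18 = (⅙ + (10 - 4)*0) - 18 = (⅙ + 6*0) - 18 = (⅙ + 0) - 18 = ⅙ - 18 = -107/6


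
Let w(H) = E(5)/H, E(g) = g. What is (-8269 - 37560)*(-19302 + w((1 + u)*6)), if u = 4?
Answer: 5307502319/6 ≈ 8.8458e+8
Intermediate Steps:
w(H) = 5/H
(-8269 - 37560)*(-19302 + w((1 + u)*6)) = (-8269 - 37560)*(-19302 + 5/(((1 + 4)*6))) = -45829*(-19302 + 5/((5*6))) = -45829*(-19302 + 5/30) = -45829*(-19302 + 5*(1/30)) = -45829*(-19302 + 1/6) = -45829*(-115811/6) = 5307502319/6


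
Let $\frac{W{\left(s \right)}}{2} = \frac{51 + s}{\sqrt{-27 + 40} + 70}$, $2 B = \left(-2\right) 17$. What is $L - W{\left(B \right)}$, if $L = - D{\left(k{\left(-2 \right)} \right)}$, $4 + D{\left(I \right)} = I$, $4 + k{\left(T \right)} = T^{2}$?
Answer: $\frac{14788}{4887} + \frac{68 \sqrt{13}}{4887} \approx 3.0762$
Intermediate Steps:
$B = -17$ ($B = \frac{\left(-2\right) 17}{2} = \frac{1}{2} \left(-34\right) = -17$)
$k{\left(T \right)} = -4 + T^{2}$
$D{\left(I \right)} = -4 + I$
$W{\left(s \right)} = \frac{2 \left(51 + s\right)}{70 + \sqrt{13}}$ ($W{\left(s \right)} = 2 \frac{51 + s}{\sqrt{-27 + 40} + 70} = 2 \frac{51 + s}{\sqrt{13} + 70} = 2 \frac{51 + s}{70 + \sqrt{13}} = \frac{2 \left(51 + s\right)}{70 + \sqrt{13}}$)
$L = 4$ ($L = - (-4 - \left(4 - \left(-2\right)^{2}\right)) = - (-4 + \left(-4 + 4\right)) = - (-4 + 0) = \left(-1\right) \left(-4\right) = 4$)
$L - W{\left(B \right)} = 4 - \left(\frac{2380}{1629} - \frac{34 \sqrt{13}}{1629} + \frac{140}{4887} \left(-17\right) - - \frac{34 \sqrt{13}}{4887}\right) = 4 - \left(\frac{2380}{1629} - \frac{34 \sqrt{13}}{1629} - \frac{2380}{4887} + \frac{34 \sqrt{13}}{4887}\right) = 4 - \left(\frac{4760}{4887} - \frac{68 \sqrt{13}}{4887}\right) = \frac{14788}{4887} + \frac{68 \sqrt{13}}{4887}$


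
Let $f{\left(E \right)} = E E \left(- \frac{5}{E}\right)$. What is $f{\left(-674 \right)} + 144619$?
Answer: $147989$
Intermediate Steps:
$f{\left(E \right)} = - 5 E$ ($f{\left(E \right)} = E^{2} \left(- \frac{5}{E}\right) = - 5 E$)
$f{\left(-674 \right)} + 144619 = \left(-5\right) \left(-674\right) + 144619 = 3370 + 144619 = 147989$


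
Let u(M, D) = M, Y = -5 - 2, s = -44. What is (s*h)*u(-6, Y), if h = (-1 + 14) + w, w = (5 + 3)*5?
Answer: 13992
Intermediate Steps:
Y = -7
w = 40 (w = 8*5 = 40)
h = 53 (h = (-1 + 14) + 40 = 13 + 40 = 53)
(s*h)*u(-6, Y) = -44*53*(-6) = -2332*(-6) = 13992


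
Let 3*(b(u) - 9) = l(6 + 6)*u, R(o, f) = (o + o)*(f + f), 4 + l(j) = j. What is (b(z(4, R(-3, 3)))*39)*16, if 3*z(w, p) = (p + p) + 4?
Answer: -96304/3 ≈ -32101.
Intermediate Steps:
l(j) = -4 + j
R(o, f) = 4*f*o (R(o, f) = (2*o)*(2*f) = 4*f*o)
z(w, p) = 4/3 + 2*p/3 (z(w, p) = ((p + p) + 4)/3 = (2*p + 4)/3 = (4 + 2*p)/3 = 4/3 + 2*p/3)
b(u) = 9 + 8*u/3 (b(u) = 9 + ((-4 + (6 + 6))*u)/3 = 9 + ((-4 + 12)*u)/3 = 9 + (8*u)/3 = 9 + 8*u/3)
(b(z(4, R(-3, 3)))*39)*16 = ((9 + 8*(4/3 + 2*(4*3*(-3))/3)/3)*39)*16 = ((9 + 8*(4/3 + (⅔)*(-36))/3)*39)*16 = ((9 + 8*(4/3 - 24)/3)*39)*16 = ((9 + (8/3)*(-68/3))*39)*16 = ((9 - 544/9)*39)*16 = -463/9*39*16 = -6019/3*16 = -96304/3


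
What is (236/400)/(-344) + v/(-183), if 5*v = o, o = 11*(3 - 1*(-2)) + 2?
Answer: -134319/2098400 ≈ -0.064010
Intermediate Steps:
o = 57 (o = 11*(3 + 2) + 2 = 11*5 + 2 = 55 + 2 = 57)
v = 57/5 (v = (⅕)*57 = 57/5 ≈ 11.400)
(236/400)/(-344) + v/(-183) = (236/400)/(-344) + (57/5)/(-183) = (236*(1/400))*(-1/344) + (57/5)*(-1/183) = (59/100)*(-1/344) - 19/305 = -59/34400 - 19/305 = -134319/2098400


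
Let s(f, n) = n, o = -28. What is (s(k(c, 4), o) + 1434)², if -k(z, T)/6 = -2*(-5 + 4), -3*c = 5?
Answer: 1976836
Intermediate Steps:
c = -5/3 (c = -⅓*5 = -5/3 ≈ -1.6667)
k(z, T) = -12 (k(z, T) = -(-12)*(-5 + 4) = -(-12)*(-1) = -6*2 = -12)
(s(k(c, 4), o) + 1434)² = (-28 + 1434)² = 1406² = 1976836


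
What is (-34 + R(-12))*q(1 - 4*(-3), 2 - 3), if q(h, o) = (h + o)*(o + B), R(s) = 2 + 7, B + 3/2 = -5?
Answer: 2250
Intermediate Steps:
B = -13/2 (B = -3/2 - 5 = -13/2 ≈ -6.5000)
R(s) = 9
q(h, o) = (-13/2 + o)*(h + o) (q(h, o) = (h + o)*(o - 13/2) = (h + o)*(-13/2 + o) = (-13/2 + o)*(h + o))
(-34 + R(-12))*q(1 - 4*(-3), 2 - 3) = (-34 + 9)*((2 - 3)² - 13*(1 - 4*(-3))/2 - 13*(2 - 3)/2 + (1 - 4*(-3))*(2 - 3)) = -25*((-1)² - 13*(1 + 12)/2 - 13/2*(-1) + (1 + 12)*(-1)) = -25*(1 - 13/2*13 + 13/2 + 13*(-1)) = -25*(1 - 169/2 + 13/2 - 13) = -25*(-90) = 2250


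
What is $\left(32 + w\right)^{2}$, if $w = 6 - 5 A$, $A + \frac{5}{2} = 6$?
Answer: $\frac{1681}{4} \approx 420.25$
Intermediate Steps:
$A = \frac{7}{2}$ ($A = - \frac{5}{2} + 6 = \frac{7}{2} \approx 3.5$)
$w = - \frac{23}{2}$ ($w = 6 - \frac{35}{2} = - \frac{23}{2} \approx -11.5$)
$\left(32 + w\right)^{2} = \left(32 - \frac{23}{2}\right)^{2} = \left(\frac{41}{2}\right)^{2} = \frac{1681}{4}$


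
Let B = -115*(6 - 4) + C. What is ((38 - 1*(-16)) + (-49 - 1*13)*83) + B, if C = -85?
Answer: -5407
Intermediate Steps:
B = -315 (B = -115*(6 - 4) - 85 = -115*2 - 85 = -23*10 - 85 = -230 - 85 = -315)
((38 - 1*(-16)) + (-49 - 1*13)*83) + B = ((38 - 1*(-16)) + (-49 - 1*13)*83) - 315 = ((38 + 16) + (-49 - 13)*83) - 315 = (54 - 62*83) - 315 = (54 - 5146) - 315 = -5092 - 315 = -5407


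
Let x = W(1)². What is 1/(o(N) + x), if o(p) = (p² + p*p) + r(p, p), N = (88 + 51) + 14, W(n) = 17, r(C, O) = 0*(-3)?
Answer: 1/47107 ≈ 2.1228e-5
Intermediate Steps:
r(C, O) = 0
x = 289 (x = 17² = 289)
N = 153 (N = 139 + 14 = 153)
o(p) = 2*p² (o(p) = (p² + p*p) + 0 = (p² + p²) + 0 = 2*p² + 0 = 2*p²)
1/(o(N) + x) = 1/(2*153² + 289) = 1/(2*23409 + 289) = 1/(46818 + 289) = 1/47107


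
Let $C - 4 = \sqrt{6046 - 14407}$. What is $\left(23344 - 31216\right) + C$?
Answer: $-7868 + 3 i \sqrt{929} \approx -7868.0 + 91.438 i$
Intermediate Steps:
$C = 4 + 3 i \sqrt{929}$ ($C = 4 + \sqrt{6046 - 14407} = 4 + \sqrt{-8361} = 4 + 3 i \sqrt{929} \approx 4.0 + 91.438 i$)
$\left(23344 - 31216\right) + C = \left(23344 - 31216\right) + \left(4 + 3 i \sqrt{929}\right) = -7872 + \left(4 + 3 i \sqrt{929}\right) = -7868 + 3 i \sqrt{929}$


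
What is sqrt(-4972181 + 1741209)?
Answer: 2*I*sqrt(807743) ≈ 1797.5*I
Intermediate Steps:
sqrt(-4972181 + 1741209) = sqrt(-3230972) = 2*I*sqrt(807743)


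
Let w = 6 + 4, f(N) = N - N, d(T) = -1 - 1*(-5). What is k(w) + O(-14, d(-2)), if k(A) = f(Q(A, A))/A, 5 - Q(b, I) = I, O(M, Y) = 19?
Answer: 19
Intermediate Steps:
d(T) = 4 (d(T) = -1 + 5 = 4)
Q(b, I) = 5 - I
f(N) = 0
w = 10
k(A) = 0 (k(A) = 0/A = 0)
k(w) + O(-14, d(-2)) = 0 + 19 = 19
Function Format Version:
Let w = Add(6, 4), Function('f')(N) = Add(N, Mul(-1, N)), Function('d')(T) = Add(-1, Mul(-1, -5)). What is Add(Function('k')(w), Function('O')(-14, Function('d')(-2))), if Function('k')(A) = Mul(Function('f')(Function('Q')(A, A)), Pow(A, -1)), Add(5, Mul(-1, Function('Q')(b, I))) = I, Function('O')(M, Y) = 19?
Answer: 19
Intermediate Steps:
Function('d')(T) = 4 (Function('d')(T) = Add(-1, 5) = 4)
Function('Q')(b, I) = Add(5, Mul(-1, I))
Function('f')(N) = 0
w = 10
Function('k')(A) = 0 (Function('k')(A) = Mul(0, Pow(A, -1)) = 0)
Add(Function('k')(w), Function('O')(-14, Function('d')(-2))) = Add(0, 19) = 19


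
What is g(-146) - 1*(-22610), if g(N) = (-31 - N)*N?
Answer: 5820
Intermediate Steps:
g(N) = N*(-31 - N)
g(-146) - 1*(-22610) = -1*(-146)*(31 - 146) - 1*(-22610) = -1*(-146)*(-115) + 22610 = -16790 + 22610 = 5820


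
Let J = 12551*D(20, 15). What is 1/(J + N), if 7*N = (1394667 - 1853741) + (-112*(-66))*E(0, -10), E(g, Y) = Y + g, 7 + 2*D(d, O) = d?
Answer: 2/10879 ≈ 0.00018384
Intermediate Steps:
D(d, O) = -7/2 + d/2
J = 163163/2 (J = 12551*(-7/2 + (½)*20) = 12551*(-7/2 + 10) = 12551*(13/2) = 163163/2 ≈ 81582.)
N = -76142 (N = ((1394667 - 1853741) + (-112*(-66))*(-10 + 0))/7 = (-459074 + 7392*(-10))/7 = (-459074 - 73920)/7 = (⅐)*(-532994) = -76142)
1/(J + N) = 1/(163163/2 - 76142) = 1/(10879/2) = 2/10879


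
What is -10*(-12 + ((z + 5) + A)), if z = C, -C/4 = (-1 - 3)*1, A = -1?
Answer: -80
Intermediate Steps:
C = 16 (C = -4*(-1 - 3) = -(-16) = -4*(-4) = 16)
z = 16
-10*(-12 + ((z + 5) + A)) = -10*(-12 + ((16 + 5) - 1)) = -10*(-12 + (21 - 1)) = -10*(-12 + 20) = -10*8 = -80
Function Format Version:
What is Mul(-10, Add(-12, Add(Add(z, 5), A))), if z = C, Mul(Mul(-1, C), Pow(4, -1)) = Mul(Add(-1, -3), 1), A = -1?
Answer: -80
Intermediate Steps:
C = 16 (C = Mul(-4, Mul(Add(-1, -3), 1)) = Mul(-4, Mul(-4, 1)) = Mul(-4, -4) = 16)
z = 16
Mul(-10, Add(-12, Add(Add(z, 5), A))) = Mul(-10, Add(-12, Add(Add(16, 5), -1))) = Mul(-10, Add(-12, Add(21, -1))) = Mul(-10, Add(-12, 20)) = Mul(-10, 8) = -80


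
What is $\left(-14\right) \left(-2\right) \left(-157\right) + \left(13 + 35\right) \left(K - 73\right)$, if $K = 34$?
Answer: $-6268$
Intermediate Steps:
$\left(-14\right) \left(-2\right) \left(-157\right) + \left(13 + 35\right) \left(K - 73\right) = \left(-14\right) \left(-2\right) \left(-157\right) + \left(13 + 35\right) \left(34 - 73\right) = 28 \left(-157\right) + 48 \left(-39\right) = -4396 - 1872 = -6268$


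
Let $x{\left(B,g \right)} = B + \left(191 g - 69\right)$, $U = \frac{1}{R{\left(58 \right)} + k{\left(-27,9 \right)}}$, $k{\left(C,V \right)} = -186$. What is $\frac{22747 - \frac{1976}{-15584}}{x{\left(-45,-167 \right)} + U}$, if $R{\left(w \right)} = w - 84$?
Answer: $- \frac{2348504359}{3304944171} \approx -0.7106$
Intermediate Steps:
$R{\left(w \right)} = -84 + w$ ($R{\left(w \right)} = w - 84 = -84 + w$)
$U = - \frac{1}{212}$ ($U = \frac{1}{\left(-84 + 58\right) - 186} = \frac{1}{-26 - 186} = \frac{1}{-212} = - \frac{1}{212} \approx -0.004717$)
$x{\left(B,g \right)} = -69 + B + 191 g$ ($x{\left(B,g \right)} = B + \left(-69 + 191 g\right) = -69 + B + 191 g$)
$\frac{22747 - \frac{1976}{-15584}}{x{\left(-45,-167 \right)} + U} = \frac{22747 - \frac{1976}{-15584}}{\left(-69 - 45 + 191 \left(-167\right)\right) - \frac{1}{212}} = \frac{22747 - - \frac{247}{1948}}{\left(-69 - 45 - 31897\right) - \frac{1}{212}} = \frac{22747 + \frac{247}{1948}}{-32011 - \frac{1}{212}} = \frac{44311403}{1948 \left(- \frac{6786333}{212}\right)} = \frac{44311403}{1948} \left(- \frac{212}{6786333}\right) = - \frac{2348504359}{3304944171}$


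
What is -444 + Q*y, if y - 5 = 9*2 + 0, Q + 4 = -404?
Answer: -9828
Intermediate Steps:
Q = -408 (Q = -4 - 404 = -408)
y = 23 (y = 5 + (9*2 + 0) = 5 + (18 + 0) = 5 + 18 = 23)
-444 + Q*y = -444 - 408*23 = -444 - 9384 = -9828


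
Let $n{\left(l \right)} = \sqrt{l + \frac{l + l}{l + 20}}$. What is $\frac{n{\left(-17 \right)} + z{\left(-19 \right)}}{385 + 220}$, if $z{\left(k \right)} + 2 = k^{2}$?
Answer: $\frac{359}{605} + \frac{i \sqrt{255}}{1815} \approx 0.59339 + 0.0087982 i$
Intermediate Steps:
$n{\left(l \right)} = \sqrt{l + \frac{2 l}{20 + l}}$
$z{\left(k \right)} = -2 + k^{2}$
$\frac{n{\left(-17 \right)} + z{\left(-19 \right)}}{385 + 220} = \frac{\sqrt{- \frac{17 \left(22 - 17\right)}{20 - 17}} - \left(2 - \left(-19\right)^{2}\right)}{385 + 220} = \frac{\sqrt{\left(-17\right) \frac{1}{3} \cdot 5} + \left(-2 + 361\right)}{605} = \left(\sqrt{\left(-17\right) \frac{1}{3} \cdot 5} + 359\right) \frac{1}{605} = \left(\sqrt{- \frac{85}{3}} + 359\right) \frac{1}{605} = \left(\frac{i \sqrt{255}}{3} + 359\right) \frac{1}{605} = \left(359 + \frac{i \sqrt{255}}{3}\right) \frac{1}{605} = \frac{359}{605} + \frac{i \sqrt{255}}{1815}$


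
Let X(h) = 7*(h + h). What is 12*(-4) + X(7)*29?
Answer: 2794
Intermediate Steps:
X(h) = 14*h (X(h) = 7*(2*h) = 14*h)
12*(-4) + X(7)*29 = 12*(-4) + (14*7)*29 = -48 + 98*29 = -48 + 2842 = 2794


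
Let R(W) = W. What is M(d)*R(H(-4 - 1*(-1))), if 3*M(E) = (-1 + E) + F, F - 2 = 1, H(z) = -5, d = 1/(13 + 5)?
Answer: -185/54 ≈ -3.4259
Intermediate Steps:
d = 1/18 ≈ 0.055556
F = 3 (F = 2 + 1 = 3)
M(E) = 2/3 + E/3 (M(E) = ((-1 + E) + 3)/3 = (2 + E)/3 = 2/3 + E/3)
M(d)*R(H(-4 - 1*(-1))) = (2/3 + (1/3)*(1/18))*(-5) = (2/3 + 1/54)*(-5) = (37/54)*(-5) = -185/54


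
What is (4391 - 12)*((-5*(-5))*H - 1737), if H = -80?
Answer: -16364323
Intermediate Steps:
(4391 - 12)*((-5*(-5))*H - 1737) = (4391 - 12)*(-5*(-5)*(-80) - 1737) = 4379*(25*(-80) - 1737) = 4379*(-2000 - 1737) = 4379*(-3737) = -16364323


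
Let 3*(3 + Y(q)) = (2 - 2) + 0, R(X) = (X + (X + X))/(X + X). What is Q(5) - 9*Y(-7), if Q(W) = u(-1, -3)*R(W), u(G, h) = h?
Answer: 45/2 ≈ 22.500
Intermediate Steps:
R(X) = 3/2 (R(X) = (X + 2*X)/((2*X)) = (3*X)*(1/(2*X)) = 3/2)
Q(W) = -9/2 (Q(W) = -3*3/2 = -9/2)
Y(q) = -3 (Y(q) = -3 + ((2 - 2) + 0)/3 = -3 + (0 + 0)/3 = -3 + (1/3)*0 = -3 + 0 = -3)
Q(5) - 9*Y(-7) = -9/2 - 9*(-3) = -9/2 + 27 = 45/2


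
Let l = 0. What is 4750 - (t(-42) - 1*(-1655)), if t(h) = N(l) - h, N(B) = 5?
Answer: 3048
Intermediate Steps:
t(h) = 5 - h
4750 - (t(-42) - 1*(-1655)) = 4750 - ((5 - 1*(-42)) - 1*(-1655)) = 4750 - ((5 + 42) + 1655) = 4750 - (47 + 1655) = 4750 - 1*1702 = 4750 - 1702 = 3048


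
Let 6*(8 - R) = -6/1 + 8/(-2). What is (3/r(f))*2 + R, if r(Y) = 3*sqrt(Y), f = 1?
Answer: 35/3 ≈ 11.667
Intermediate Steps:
R = 29/3 (R = 8 - (-6/1 + 8/(-2))/6 = 8 - (-6*1 + 8*(-1/2))/6 = 8 - (-6 - 4)/6 = 8 - 1/6*(-10) = 8 + 5/3 = 29/3 ≈ 9.6667)
(3/r(f))*2 + R = (3/((3*sqrt(1))))*2 + 29/3 = (3/((3*1)))*2 + 29/3 = (3/3)*2 + 29/3 = (3*(1/3))*2 + 29/3 = 1*2 + 29/3 = 2 + 29/3 = 35/3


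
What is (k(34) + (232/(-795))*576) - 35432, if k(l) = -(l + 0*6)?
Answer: -9443034/265 ≈ -35634.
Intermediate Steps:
k(l) = -l (k(l) = -(l + 0) = -l)
(k(34) + (232/(-795))*576) - 35432 = (-1*34 + (232/(-795))*576) - 35432 = (-34 + (232*(-1/795))*576) - 35432 = (-34 - 232/795*576) - 35432 = (-34 - 44544/265) - 35432 = -53554/265 - 35432 = -9443034/265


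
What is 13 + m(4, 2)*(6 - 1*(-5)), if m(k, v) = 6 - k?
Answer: 35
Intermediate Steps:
13 + m(4, 2)*(6 - 1*(-5)) = 13 + (6 - 1*4)*(6 - 1*(-5)) = 13 + (6 - 4)*(6 + 5) = 13 + 2*11 = 13 + 22 = 35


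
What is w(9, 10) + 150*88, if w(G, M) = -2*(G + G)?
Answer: 13164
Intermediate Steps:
w(G, M) = -4*G
w(9, 10) + 150*88 = -4*9 + 150*88 = -36 + 13200 = 13164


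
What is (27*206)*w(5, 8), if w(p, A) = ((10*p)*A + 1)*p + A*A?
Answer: 11507778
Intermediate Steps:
w(p, A) = A² + p*(1 + 10*A*p) (w(p, A) = (10*A*p + 1)*p + A² = (1 + 10*A*p)*p + A² = p*(1 + 10*A*p) + A² = A² + p*(1 + 10*A*p))
(27*206)*w(5, 8) = (27*206)*(5 + 8² + 10*8*5²) = 5562*(5 + 64 + 10*8*25) = 5562*(5 + 64 + 2000) = 5562*2069 = 11507778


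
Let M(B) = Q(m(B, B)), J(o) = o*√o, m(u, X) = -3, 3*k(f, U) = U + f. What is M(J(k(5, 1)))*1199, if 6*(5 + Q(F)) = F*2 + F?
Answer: -15587/2 ≈ -7793.5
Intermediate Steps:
k(f, U) = U/3 + f/3 (k(f, U) = (U + f)/3 = U/3 + f/3)
J(o) = o^(3/2)
Q(F) = -5 + F/2 (Q(F) = -5 + (F*2 + F)/6 = -5 + (2*F + F)/6 = -5 + (3*F)/6 = -5 + F/2)
M(B) = -13/2 (M(B) = -5 + (½)*(-3) = -5 - 3/2 = -13/2)
M(J(k(5, 1)))*1199 = -13/2*1199 = -15587/2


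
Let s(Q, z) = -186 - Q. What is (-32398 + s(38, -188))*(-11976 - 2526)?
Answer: 473084244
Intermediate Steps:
(-32398 + s(38, -188))*(-11976 - 2526) = (-32398 + (-186 - 1*38))*(-11976 - 2526) = (-32398 + (-186 - 38))*(-14502) = (-32398 - 224)*(-14502) = -32622*(-14502) = 473084244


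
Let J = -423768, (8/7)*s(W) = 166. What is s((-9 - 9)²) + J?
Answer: -1694491/4 ≈ -4.2362e+5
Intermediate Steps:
s(W) = 581/4 (s(W) = (7/8)*166 = 581/4)
s((-9 - 9)²) + J = 581/4 - 423768 = -1694491/4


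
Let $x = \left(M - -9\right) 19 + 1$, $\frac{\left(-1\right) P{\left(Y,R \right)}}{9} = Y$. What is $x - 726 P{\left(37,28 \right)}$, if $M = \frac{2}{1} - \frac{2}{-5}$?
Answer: $\frac{1209878}{5} \approx 2.4198 \cdot 10^{5}$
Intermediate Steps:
$P{\left(Y,R \right)} = - 9 Y$
$M = \frac{12}{5}$ ($M = 2 \cdot 1 - - \frac{2}{5} = 2 + \frac{2}{5} = \frac{12}{5} \approx 2.4$)
$x = \frac{1088}{5}$ ($x = \left(\frac{12}{5} - -9\right) 19 + 1 = \left(\frac{12}{5} + 9\right) 19 + 1 = \frac{57}{5} \cdot 19 + 1 = \frac{1083}{5} + 1 = \frac{1088}{5} \approx 217.6$)
$x - 726 P{\left(37,28 \right)} = \frac{1088}{5} - 726 \left(\left(-9\right) 37\right) = \frac{1088}{5} - -241758 = \frac{1088}{5} + 241758 = \frac{1209878}{5}$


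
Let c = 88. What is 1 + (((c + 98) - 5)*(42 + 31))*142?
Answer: 1876247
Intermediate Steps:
1 + (((c + 98) - 5)*(42 + 31))*142 = 1 + (((88 + 98) - 5)*(42 + 31))*142 = 1 + ((186 - 5)*73)*142 = 1 + (181*73)*142 = 1 + 13213*142 = 1 + 1876246 = 1876247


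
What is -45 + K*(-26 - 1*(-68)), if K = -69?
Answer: -2943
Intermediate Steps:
-45 + K*(-26 - 1*(-68)) = -45 - 69*(-26 - 1*(-68)) = -45 - 69*(-26 + 68) = -45 - 69*42 = -45 - 2898 = -2943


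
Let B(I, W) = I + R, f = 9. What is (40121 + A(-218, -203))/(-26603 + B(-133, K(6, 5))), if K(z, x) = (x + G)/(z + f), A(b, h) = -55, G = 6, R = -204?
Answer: -20033/13470 ≈ -1.4872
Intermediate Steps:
K(z, x) = (6 + x)/(9 + z) (K(z, x) = (x + 6)/(z + 9) = (6 + x)/(9 + z))
B(I, W) = -204 + I (B(I, W) = I - 204 = -204 + I)
(40121 + A(-218, -203))/(-26603 + B(-133, K(6, 5))) = (40121 - 55)/(-26603 + (-204 - 133)) = 40066/(-26603 - 337) = 40066/(-26940) = 40066*(-1/26940) = -20033/13470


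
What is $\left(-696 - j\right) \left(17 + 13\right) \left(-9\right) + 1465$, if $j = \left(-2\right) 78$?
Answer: $147265$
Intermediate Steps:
$j = -156$
$\left(-696 - j\right) \left(17 + 13\right) \left(-9\right) + 1465 = \left(-696 - -156\right) \left(17 + 13\right) \left(-9\right) + 1465 = \left(-696 + 156\right) 30 \left(-9\right) + 1465 = \left(-540\right) \left(-270\right) + 1465 = 145800 + 1465 = 147265$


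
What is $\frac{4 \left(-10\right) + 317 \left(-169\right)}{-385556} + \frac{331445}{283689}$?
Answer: $\frac{143000026777}{109377996084} \approx 1.3074$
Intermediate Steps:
$\frac{4 \left(-10\right) + 317 \left(-169\right)}{-385556} + \frac{331445}{283689} = \left(-40 - 53573\right) \left(- \frac{1}{385556}\right) + 331445 \cdot \frac{1}{283689} = \left(-53613\right) \left(- \frac{1}{385556}\right) + \frac{331445}{283689} = \frac{53613}{385556} + \frac{331445}{283689} = \frac{143000026777}{109377996084}$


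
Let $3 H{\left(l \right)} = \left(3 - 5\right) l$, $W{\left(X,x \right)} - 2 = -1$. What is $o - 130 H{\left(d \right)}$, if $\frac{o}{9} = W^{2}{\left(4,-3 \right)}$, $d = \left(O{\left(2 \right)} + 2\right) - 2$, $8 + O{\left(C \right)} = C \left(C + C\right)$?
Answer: $9$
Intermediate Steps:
$O{\left(C \right)} = -8 + 2 C^{2}$ ($O{\left(C \right)} = -8 + C \left(C + C\right) = -8 + C 2 C = -8 + 2 C^{2}$)
$W{\left(X,x \right)} = 1$ ($W{\left(X,x \right)} = 2 - 1 = 1$)
$d = 0$ ($d = \left(\left(-8 + 2 \cdot 2^{2}\right) + 2\right) - 2 = \left(\left(-8 + 2 \cdot 4\right) + 2\right) - 2 = \left(\left(-8 + 8\right) + 2\right) - 2 = \left(0 + 2\right) - 2 = 2 - 2 = 0$)
$H{\left(l \right)} = - \frac{2 l}{3}$ ($H{\left(l \right)} = \frac{\left(3 - 5\right) l}{3} = \frac{\left(-2\right) l}{3} = - \frac{2 l}{3}$)
$o = 9$ ($o = 9 \cdot 1^{2} = 9 \cdot 1 = 9$)
$o - 130 H{\left(d \right)} = 9 - 130 \left(\left(- \frac{2}{3}\right) 0\right) = 9 - 0 = 9 + 0 = 9$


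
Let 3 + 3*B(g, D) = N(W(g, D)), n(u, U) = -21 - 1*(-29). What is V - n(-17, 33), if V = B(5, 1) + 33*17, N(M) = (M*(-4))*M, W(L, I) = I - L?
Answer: 1592/3 ≈ 530.67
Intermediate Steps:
n(u, U) = 8 (n(u, U) = -21 + 29 = 8)
N(M) = -4*M² (N(M) = (-4*M)*M = -4*M²)
B(g, D) = -1 - 4*(D - g)²/3 (B(g, D) = -1 + (-4*(D - g)²)/3 = -1 - 4*(D - g)²/3)
V = 1616/3 (V = (-1 - 4*(1 - 1*5)²/3) + 33*17 = (-1 - 4*(1 - 5)²/3) + 561 = (-1 - 4/3*(-4)²) + 561 = (-1 - 4/3*16) + 561 = (-1 - 64/3) + 561 = -67/3 + 561 = 1616/3 ≈ 538.67)
V - n(-17, 33) = 1616/3 - 1*8 = 1616/3 - 8 = 1592/3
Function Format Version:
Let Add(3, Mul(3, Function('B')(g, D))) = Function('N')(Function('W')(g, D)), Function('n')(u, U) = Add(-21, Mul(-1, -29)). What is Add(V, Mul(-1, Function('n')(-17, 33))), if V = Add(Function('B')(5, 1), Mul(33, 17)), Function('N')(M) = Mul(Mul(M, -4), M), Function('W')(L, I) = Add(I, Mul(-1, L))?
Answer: Rational(1592, 3) ≈ 530.67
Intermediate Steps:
Function('n')(u, U) = 8 (Function('n')(u, U) = Add(-21, 29) = 8)
Function('N')(M) = Mul(-4, Pow(M, 2)) (Function('N')(M) = Mul(Mul(-4, M), M) = Mul(-4, Pow(M, 2)))
Function('B')(g, D) = Add(-1, Mul(Rational(-4, 3), Pow(Add(D, Mul(-1, g)), 2))) (Function('B')(g, D) = Add(-1, Mul(Rational(1, 3), Mul(-4, Pow(Add(D, Mul(-1, g)), 2)))) = Add(-1, Mul(Rational(-4, 3), Pow(Add(D, Mul(-1, g)), 2))))
V = Rational(1616, 3) (V = Add(Add(-1, Mul(Rational(-4, 3), Pow(Add(1, Mul(-1, 5)), 2))), Mul(33, 17)) = Add(Add(-1, Mul(Rational(-4, 3), Pow(Add(1, -5), 2))), 561) = Add(Add(-1, Mul(Rational(-4, 3), Pow(-4, 2))), 561) = Add(Add(-1, Mul(Rational(-4, 3), 16)), 561) = Add(Add(-1, Rational(-64, 3)), 561) = Add(Rational(-67, 3), 561) = Rational(1616, 3) ≈ 538.67)
Add(V, Mul(-1, Function('n')(-17, 33))) = Add(Rational(1616, 3), Mul(-1, 8)) = Add(Rational(1616, 3), -8) = Rational(1592, 3)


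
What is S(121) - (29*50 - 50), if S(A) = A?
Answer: -1279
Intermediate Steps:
S(121) - (29*50 - 50) = 121 - (29*50 - 50) = 121 - (1450 - 50) = 121 - 1*1400 = 121 - 1400 = -1279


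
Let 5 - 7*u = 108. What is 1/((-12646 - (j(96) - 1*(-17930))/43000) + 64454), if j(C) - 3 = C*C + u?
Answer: 15050/779700903 ≈ 1.9302e-5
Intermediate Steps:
u = -103/7 (u = 5/7 - ⅐*108 = 5/7 - 108/7 = -103/7 ≈ -14.714)
j(C) = -82/7 + C² (j(C) = 3 + (C*C - 103/7) = 3 + (C² - 103/7) = 3 + (-103/7 + C²) = -82/7 + C²)
1/((-12646 - (j(96) - 1*(-17930))/43000) + 64454) = 1/((-12646 - ((-82/7 + 96²) - 1*(-17930))/43000) + 64454) = 1/((-12646 - ((-82/7 + 9216) + 17930)/43000) + 64454) = 1/((-12646 - (64430/7 + 17930)/43000) + 64454) = 1/((-12646 - 189940/(7*43000)) + 64454) = 1/((-12646 - 1*9497/15050) + 64454) = 1/((-12646 - 9497/15050) + 64454) = 1/(-190331797/15050 + 64454) = 1/(779700903/15050) = 15050/779700903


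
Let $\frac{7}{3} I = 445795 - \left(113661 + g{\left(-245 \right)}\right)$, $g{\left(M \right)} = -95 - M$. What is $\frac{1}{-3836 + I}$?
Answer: $\frac{7}{969100} \approx 7.2232 \cdot 10^{-6}$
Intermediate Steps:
$I = \frac{995952}{7}$ ($I = \frac{3 \left(445795 - \left(113661 - -150\right)\right)}{7} = \frac{3 \left(445795 - \left(113661 + \left(-95 + 245\right)\right)\right)}{7} = \frac{3 \left(445795 - \left(113661 + 150\right)\right)}{7} = \frac{3 \left(445795 - 113811\right)}{7} = \frac{3}{7} \cdot 331984 = \frac{995952}{7} \approx 1.4228 \cdot 10^{5}$)
$\frac{1}{-3836 + I} = \frac{1}{-3836 + \frac{995952}{7}} = \frac{1}{\frac{969100}{7}} = \frac{7}{969100}$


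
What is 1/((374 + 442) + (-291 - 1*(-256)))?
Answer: 1/781 ≈ 0.0012804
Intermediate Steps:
1/((374 + 442) + (-291 - 1*(-256))) = 1/(816 + (-291 + 256)) = 1/(816 - 35) = 1/781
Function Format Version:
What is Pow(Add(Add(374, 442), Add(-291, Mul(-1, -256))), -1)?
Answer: Rational(1, 781) ≈ 0.0012804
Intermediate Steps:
Pow(Add(Add(374, 442), Add(-291, Mul(-1, -256))), -1) = Pow(Add(816, Add(-291, 256)), -1) = Pow(Add(816, -35), -1) = Pow(781, -1) = Rational(1, 781)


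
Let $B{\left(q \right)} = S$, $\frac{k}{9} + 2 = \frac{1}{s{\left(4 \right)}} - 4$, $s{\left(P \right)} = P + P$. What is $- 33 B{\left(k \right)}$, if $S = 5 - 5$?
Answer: $0$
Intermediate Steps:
$s{\left(P \right)} = 2 P$
$S = 0$
$k = - \frac{423}{8}$ ($k = -18 + 9 \left(\frac{1}{2 \cdot 4} - 4\right) = -18 + 9 \left(\frac{1}{8} - 4\right) = -18 + 9 \left(- \frac{31}{8}\right) = -18 - \frac{279}{8} = - \frac{423}{8} \approx -52.875$)
$B{\left(q \right)} = 0$
$- 33 B{\left(k \right)} = \left(-33\right) 0 = 0$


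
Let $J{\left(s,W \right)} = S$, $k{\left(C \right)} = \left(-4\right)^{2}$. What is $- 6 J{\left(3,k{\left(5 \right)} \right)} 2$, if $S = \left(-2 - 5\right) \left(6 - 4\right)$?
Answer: $168$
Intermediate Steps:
$k{\left(C \right)} = 16$
$S = -14$ ($S = \left(-7\right) 2 = -14$)
$J{\left(s,W \right)} = -14$
$- 6 J{\left(3,k{\left(5 \right)} \right)} 2 = \left(-6\right) \left(-14\right) 2 = 84 \cdot 2 = 168$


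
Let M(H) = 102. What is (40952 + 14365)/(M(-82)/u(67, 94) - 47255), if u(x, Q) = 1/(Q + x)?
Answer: -55317/30833 ≈ -1.7941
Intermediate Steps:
(40952 + 14365)/(M(-82)/u(67, 94) - 47255) = (40952 + 14365)/(102/(1/(94 + 67)) - 47255) = 55317/(102/(1/161) - 47255) = 55317/(102*161 - 47255) = 55317/(16422 - 47255) = 55317/(-30833) = 55317*(-1/30833) = -55317/30833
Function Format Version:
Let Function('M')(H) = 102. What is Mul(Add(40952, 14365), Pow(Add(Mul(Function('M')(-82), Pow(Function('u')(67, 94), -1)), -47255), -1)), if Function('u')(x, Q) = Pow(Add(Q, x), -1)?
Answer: Rational(-55317, 30833) ≈ -1.7941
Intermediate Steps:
Mul(Add(40952, 14365), Pow(Add(Mul(Function('M')(-82), Pow(Function('u')(67, 94), -1)), -47255), -1)) = Mul(Add(40952, 14365), Pow(Add(Mul(102, Pow(Pow(Add(94, 67), -1), -1)), -47255), -1)) = Mul(55317, Pow(Add(Mul(102, Pow(Pow(161, -1), -1)), -47255), -1)) = Mul(55317, Pow(Add(Mul(102, Pow(Rational(1, 161), -1)), -47255), -1)) = Mul(55317, Pow(Add(Mul(102, 161), -47255), -1)) = Mul(55317, Pow(Add(16422, -47255), -1)) = Mul(55317, Pow(-30833, -1)) = Mul(55317, Rational(-1, 30833)) = Rational(-55317, 30833)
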